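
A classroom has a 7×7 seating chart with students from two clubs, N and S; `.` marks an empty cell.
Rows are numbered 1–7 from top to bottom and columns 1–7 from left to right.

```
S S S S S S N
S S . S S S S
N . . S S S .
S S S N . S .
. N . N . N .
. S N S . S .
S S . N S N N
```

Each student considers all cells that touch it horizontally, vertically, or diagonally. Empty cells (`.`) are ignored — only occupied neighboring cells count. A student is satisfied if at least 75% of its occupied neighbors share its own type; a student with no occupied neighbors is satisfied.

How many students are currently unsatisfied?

Row 1: (1,1)S 3/3 ✓ · (1,2)S 4/4 ✓ · (1,3)S 4/4 ✓ · (1,4)S 4/4 ✓ · (1,5)S 5/5 ✓ · (1,6)S 4/5 ✓ · (1,7)N 0/3 ✗
Row 2: (2,1)S 3/4 ✓ · (2,2)S 4/5 ✓ · (2,4)S 6/6 ✓ · (2,5)S 8/8 ✓ · (2,6)S 6/7 ✓ · (2,7)S 3/4 ✓
Row 3: (3,1)N 0/4 ✗ · (3,4)S 4/5 ✓ · (3,5)S 6/7 ✓ · (3,6)S 5/5 ✓
Row 4: (4,1)S 1/3 ✗ · (4,2)S 2/4 ✗ · (4,3)S 2/5 ✗ · (4,4)N 1/4 ✗ · (4,6)S 2/3 ✗
Row 5: (5,2)N 1/5 ✗ · (5,4)N 2/4 ✗ · (5,6)N 0/2 ✗
Row 6: (6,2)S 2/4 ✗ · (6,3)N 3/6 ✗ · (6,4)S 1/4 ✗ · (6,6)S 1/4 ✗
Row 7: (7,1)S 2/2 ✓ · (7,2)S 2/3 ✗ · (7,4)N 1/3 ✗ · (7,5)S 2/4 ✗ · (7,6)N 1/3 ✗ · (7,7)N 1/2 ✗
Unsatisfied: (1,7), (3,1), (4,1), (4,2), (4,3), (4,4), (4,6), (5,2), (5,4), (5,6), (6,2), (6,3), (6,4), (6,6), (7,2), (7,4), (7,5), (7,6), (7,7) — 19 in total.

19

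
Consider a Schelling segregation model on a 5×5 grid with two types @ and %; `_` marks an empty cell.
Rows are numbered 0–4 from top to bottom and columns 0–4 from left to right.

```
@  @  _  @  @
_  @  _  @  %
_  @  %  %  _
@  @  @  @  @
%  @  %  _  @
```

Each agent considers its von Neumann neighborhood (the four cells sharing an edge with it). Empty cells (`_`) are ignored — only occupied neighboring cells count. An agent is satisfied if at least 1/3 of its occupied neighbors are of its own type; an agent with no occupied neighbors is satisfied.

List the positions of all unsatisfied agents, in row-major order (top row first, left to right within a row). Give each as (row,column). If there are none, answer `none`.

(1,4), (4,0), (4,2)

(0,0)@ 1/1 satisfied
(0,1)@ 2/2 satisfied
(0,3)@ 2/2 satisfied
(0,4)@ 1/2 satisfied
(1,1)@ 2/2 satisfied
(1,3)@ 1/3 satisfied
(1,4)% 0/2 not
(2,1)@ 2/3 satisfied
(2,2)% 1/3 satisfied
(2,3)% 1/3 satisfied
(3,0)@ 1/2 satisfied
(3,1)@ 4/4 satisfied
(3,2)@ 2/4 satisfied
(3,3)@ 2/3 satisfied
(3,4)@ 2/2 satisfied
(4,0)% 0/2 not
(4,1)@ 1/3 satisfied
(4,2)% 0/2 not
(4,4)@ 1/1 satisfied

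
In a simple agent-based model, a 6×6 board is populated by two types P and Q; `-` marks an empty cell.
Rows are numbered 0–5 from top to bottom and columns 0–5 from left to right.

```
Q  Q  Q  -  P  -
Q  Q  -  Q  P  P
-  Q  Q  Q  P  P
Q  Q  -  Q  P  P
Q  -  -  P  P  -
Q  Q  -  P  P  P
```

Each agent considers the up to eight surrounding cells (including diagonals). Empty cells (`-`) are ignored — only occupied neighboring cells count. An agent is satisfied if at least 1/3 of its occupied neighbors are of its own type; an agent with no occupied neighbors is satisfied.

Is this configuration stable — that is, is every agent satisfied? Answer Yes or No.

(0,0)Q 3/3 satisfied
(0,1)Q 4/4 satisfied
(0,2)Q 3/3 satisfied
(0,4)P 2/3 satisfied
(1,0)Q 4/4 satisfied
(1,1)Q 6/6 satisfied
(1,3)Q 3/6 satisfied
(1,4)P 4/6 satisfied
(1,5)P 4/4 satisfied
(2,1)Q 5/5 satisfied
(2,2)Q 6/6 satisfied
(2,3)Q 3/6 satisfied
(2,4)P 5/8 satisfied
(2,5)P 5/5 satisfied
(3,0)Q 3/3 satisfied
(3,1)Q 4/4 satisfied
(3,3)Q 2/6 satisfied
(3,4)P 5/7 satisfied
(3,5)P 4/4 satisfied
(4,0)Q 4/4 satisfied
(4,3)P 4/5 satisfied
(4,4)P 6/7 satisfied
(5,0)Q 2/2 satisfied
(5,1)Q 2/2 satisfied
(5,3)P 3/3 satisfied
(5,4)P 4/4 satisfied
(5,5)P 2/2 satisfied
All meet the threshold, so the configuration is stable.

Yes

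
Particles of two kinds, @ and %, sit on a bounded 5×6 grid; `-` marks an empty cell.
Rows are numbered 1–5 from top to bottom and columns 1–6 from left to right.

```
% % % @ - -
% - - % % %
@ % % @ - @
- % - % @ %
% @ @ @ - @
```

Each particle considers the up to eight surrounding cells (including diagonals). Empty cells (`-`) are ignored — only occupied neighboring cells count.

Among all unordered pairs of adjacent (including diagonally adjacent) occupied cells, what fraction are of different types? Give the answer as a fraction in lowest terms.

Scan each occupied cell's neighbors to the right and below (and the two forward diagonals) so each pair is counted once.
From row 1: 3 unlike of 8 pairs (running 3/8).
From row 2: 5 unlike of 9 pairs (running 8/17).
From row 3: 5 unlike of 11 pairs (running 13/28).
From row 4: 7 unlike of 10 pairs (running 20/38).
From row 5: 1 unlike of 3 pairs (running 21/41).
Total adjacent occupied pairs: 41; unlike-type pairs: 21.
21/41 is already in lowest terms.

21/41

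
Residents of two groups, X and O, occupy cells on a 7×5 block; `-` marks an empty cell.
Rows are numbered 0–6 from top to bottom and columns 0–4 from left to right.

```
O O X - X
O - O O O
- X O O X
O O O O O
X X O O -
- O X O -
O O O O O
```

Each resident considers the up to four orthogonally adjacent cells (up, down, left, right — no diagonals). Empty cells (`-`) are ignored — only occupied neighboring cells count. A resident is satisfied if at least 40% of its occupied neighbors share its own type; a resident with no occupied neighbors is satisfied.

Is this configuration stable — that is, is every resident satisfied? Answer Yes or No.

No

(0,0)O 2/2 ✓
(0,1)O 1/2 ✓
(0,2)X 0/2 ✗
(0,4)X 0/1 ✗
(1,0)O 1/1 ✓
(1,2)O 2/3 ✓
(1,3)O 3/3 ✓
(1,4)O 1/3 ✗
(2,1)X 0/2 ✗
(2,2)O 3/4 ✓
(2,3)O 3/4 ✓
(2,4)X 0/3 ✗
(3,0)O 1/2 ✓
(3,1)O 2/4 ✓
(3,2)O 4/4 ✓
(3,3)O 4/4 ✓
(3,4)O 1/2 ✓
(4,0)X 1/2 ✓
(4,1)X 1/4 ✗
(4,2)O 2/4 ✓
(4,3)O 3/3 ✓
(5,1)O 1/3 ✗
(5,2)X 0/4 ✗
(5,3)O 2/3 ✓
(6,0)O 1/1 ✓
(6,1)O 3/3 ✓
(6,2)O 2/3 ✓
(6,3)O 3/3 ✓
(6,4)O 1/1 ✓
For instance (0,2) has only 0/2 same-type neighbors, below 2/5.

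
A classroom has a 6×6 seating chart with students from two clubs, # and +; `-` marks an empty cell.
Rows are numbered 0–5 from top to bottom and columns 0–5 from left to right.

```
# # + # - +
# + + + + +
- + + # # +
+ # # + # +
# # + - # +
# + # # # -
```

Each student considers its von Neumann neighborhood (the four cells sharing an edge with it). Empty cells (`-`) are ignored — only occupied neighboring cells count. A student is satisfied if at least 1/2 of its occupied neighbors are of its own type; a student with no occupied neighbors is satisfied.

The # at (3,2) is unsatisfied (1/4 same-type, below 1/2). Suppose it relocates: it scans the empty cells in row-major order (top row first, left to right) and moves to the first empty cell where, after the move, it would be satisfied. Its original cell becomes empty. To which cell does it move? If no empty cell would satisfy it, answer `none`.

Vacating (3,2). Empty cells in order:
  (0,4): 1/3 same-type → still unsatisfied.
  (2,0): 1/3 same-type → still unsatisfied.
  (4,3): 2/4 same-type → satisfied — stop here.

(4,3)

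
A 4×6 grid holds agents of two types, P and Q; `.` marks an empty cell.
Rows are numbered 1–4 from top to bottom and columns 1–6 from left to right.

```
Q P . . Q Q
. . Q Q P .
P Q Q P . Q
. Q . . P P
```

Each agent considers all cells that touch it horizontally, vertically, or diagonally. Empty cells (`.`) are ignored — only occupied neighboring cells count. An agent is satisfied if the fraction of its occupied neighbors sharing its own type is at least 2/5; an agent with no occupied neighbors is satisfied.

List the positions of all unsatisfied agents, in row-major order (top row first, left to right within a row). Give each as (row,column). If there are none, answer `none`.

Row 1: (1,1)Q 0/1 ✗ · (1,2)P 0/2 ✗ · (1,5)Q 2/3 ✓ · (1,6)Q 1/2 ✓
Row 2: (2,3)Q 3/5 ✓ · (2,4)Q 3/5 ✓ · (2,5)P 1/5 ✗
Row 3: (3,1)P 0/2 ✗ · (3,2)Q 3/4 ✓ · (3,3)Q 4/5 ✓ · (3,4)P 2/5 ✓ · (3,6)Q 0/3 ✗
Row 4: (4,2)Q 2/3 ✓ · (4,5)P 2/3 ✓ · (4,6)P 1/2 ✓

(1,1), (1,2), (2,5), (3,1), (3,6)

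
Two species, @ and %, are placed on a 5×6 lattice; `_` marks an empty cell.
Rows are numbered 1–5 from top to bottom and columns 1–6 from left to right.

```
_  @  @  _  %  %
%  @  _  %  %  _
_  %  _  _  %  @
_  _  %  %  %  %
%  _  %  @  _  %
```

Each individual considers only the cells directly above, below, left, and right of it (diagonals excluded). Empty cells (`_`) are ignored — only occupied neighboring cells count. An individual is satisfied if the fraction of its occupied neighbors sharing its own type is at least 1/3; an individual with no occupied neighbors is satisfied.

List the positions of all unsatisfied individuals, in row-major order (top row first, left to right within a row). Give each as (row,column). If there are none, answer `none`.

(1,2)@ 2/2 satisfied
(1,3)@ 1/1 satisfied
(1,5)% 2/2 satisfied
(1,6)% 1/1 satisfied
(2,1)% 0/1 not
(2,2)@ 1/3 satisfied
(2,4)% 1/1 satisfied
(2,5)% 3/3 satisfied
(3,2)% 0/1 not
(3,5)% 2/3 satisfied
(3,6)@ 0/2 not
(4,3)% 2/2 satisfied
(4,4)% 2/3 satisfied
(4,5)% 3/3 satisfied
(4,6)% 2/3 satisfied
(5,1)% 0/0 satisfied
(5,3)% 1/2 satisfied
(5,4)@ 0/2 not
(5,6)% 1/1 satisfied

(2,1), (3,2), (3,6), (5,4)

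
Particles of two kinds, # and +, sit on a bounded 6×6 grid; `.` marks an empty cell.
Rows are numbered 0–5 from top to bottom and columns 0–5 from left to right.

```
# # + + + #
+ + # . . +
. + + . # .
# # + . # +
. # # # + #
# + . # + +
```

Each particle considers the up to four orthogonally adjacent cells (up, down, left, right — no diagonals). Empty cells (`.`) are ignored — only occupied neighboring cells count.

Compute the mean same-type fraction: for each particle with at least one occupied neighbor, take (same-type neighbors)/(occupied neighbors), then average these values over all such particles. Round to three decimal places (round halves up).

0.432

(0,0)# 1/2
(0,1)# 1/3
(0,2)+ 1/3
(0,3)+ 2/2
(0,4)+ 1/2
(0,5)# 0/2
(1,0)+ 1/2
(1,1)+ 2/4
(1,2)# 0/3
(1,5)+ 0/1
(2,1)+ 2/3
(2,2)+ 2/3
(2,4)# 1/1
(3,0)# 1/1
(3,1)# 2/4
(3,2)+ 1/3
(3,4)# 1/3
(3,5)+ 0/2
(4,1)# 2/3
(4,2)# 2/3
(4,3)# 2/3
(4,4)+ 1/4
(4,5)# 0/3
(5,0)# 0/1
(5,1)+ 0/2
(5,3)# 1/2
(5,4)+ 2/3
(5,5)+ 1/2
Sum over 28 particles: 1/2 + 1/3 + 1/3 + 2/2 + 1/2 + 0/2 + 1/2 + 2/4 + 0/3 + 0/1 + 2/3 + 2/3 + 1/1 + 1/1 + 2/4 + 1/3 + 1/3 + 0/2 + 2/3 + 2/3 + 2/3 + 1/4 + 0/3 + 0/1 + 0/2 + 1/2 + 2/3 + 1/2 = 145/12; mean = 145/12 ÷ 28 = 145/336 = 0.431547… → 0.432.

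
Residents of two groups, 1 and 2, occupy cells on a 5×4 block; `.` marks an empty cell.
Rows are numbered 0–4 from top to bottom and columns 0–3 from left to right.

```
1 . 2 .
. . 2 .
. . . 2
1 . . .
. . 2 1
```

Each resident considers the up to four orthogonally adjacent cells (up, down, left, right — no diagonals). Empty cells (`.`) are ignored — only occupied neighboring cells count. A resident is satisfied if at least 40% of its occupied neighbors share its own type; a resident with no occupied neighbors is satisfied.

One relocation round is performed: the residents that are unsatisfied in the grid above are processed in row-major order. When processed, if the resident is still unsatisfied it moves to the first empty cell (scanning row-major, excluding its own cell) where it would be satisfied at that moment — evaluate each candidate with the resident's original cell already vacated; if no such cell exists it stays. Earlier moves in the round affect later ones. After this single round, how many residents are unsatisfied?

Initially unsatisfied (in order): (4,2), (4,3).
  (4,2) → (0,1).
  (4,3): now satisfied by earlier moves; stays.
Resulting grid:
1 2 2 .
. . 2 .
. . . 2
1 . . .
. . . 1
Unsatisfied now: (0,0).

1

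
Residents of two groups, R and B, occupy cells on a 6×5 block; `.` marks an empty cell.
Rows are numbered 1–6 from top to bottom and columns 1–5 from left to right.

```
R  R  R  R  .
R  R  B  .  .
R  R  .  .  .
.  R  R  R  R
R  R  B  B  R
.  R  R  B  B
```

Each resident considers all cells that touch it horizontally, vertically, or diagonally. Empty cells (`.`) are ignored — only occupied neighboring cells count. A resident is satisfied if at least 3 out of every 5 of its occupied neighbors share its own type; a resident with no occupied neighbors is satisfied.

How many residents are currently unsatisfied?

6

Row 1: (1,1)R 3/3 ✓ · (1,2)R 4/5 ✓ · (1,3)R 3/4 ✓ · (1,4)R 1/2 ✗
Row 2: (2,1)R 5/5 ✓ · (2,2)R 6/7 ✓ · (2,3)B 0/5 ✗
Row 3: (3,1)R 4/4 ✓ · (3,2)R 5/6 ✓
Row 4: (4,2)R 5/6 ✓ · (4,3)R 4/6 ✓ · (4,4)R 3/5 ✓ · (4,5)R 2/3 ✓
Row 5: (5,1)R 3/3 ✓ · (5,2)R 5/6 ✓ · (5,3)B 2/8 ✗ · (5,4)B 3/8 ✗ · (5,5)R 2/5 ✗
Row 6: (6,2)R 3/4 ✓ · (6,3)R 2/5 ✗ · (6,4)B 3/5 ✓ · (6,5)B 2/3 ✓
Unsatisfied: (1,4), (2,3), (5,3), (5,4), (5,5), (6,3) — 6 in total.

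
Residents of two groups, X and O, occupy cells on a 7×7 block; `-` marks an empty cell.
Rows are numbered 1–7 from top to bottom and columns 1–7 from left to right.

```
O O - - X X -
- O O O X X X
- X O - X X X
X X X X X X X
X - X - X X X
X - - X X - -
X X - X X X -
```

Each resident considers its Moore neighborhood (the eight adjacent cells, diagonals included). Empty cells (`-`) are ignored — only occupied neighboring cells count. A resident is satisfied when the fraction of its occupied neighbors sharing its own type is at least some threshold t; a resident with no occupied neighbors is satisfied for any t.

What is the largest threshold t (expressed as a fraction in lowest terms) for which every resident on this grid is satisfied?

2/5

Row 1: (1,1)O 2/2 · (1,2)O 3/3 · (1,5)X 3/4 · (1,6)X 4/4
Row 2: (2,2)O 4/5 · (2,3)O 4/5 · (2,4)O 2/5 · (2,5)X 5/6 · (2,6)X 7/7 · (2,7)X 4/4
Row 3: (3,2)X 3/6 · (3,3)O 3/7 · (3,5)X 6/7 · (3,6)X 8/8 · (3,7)X 5/5
Row 4: (4,1)X 3/3 · (4,2)X 5/6 · (4,3)X 4/5 · (4,4)X 5/6 · (4,5)X 6/6 · (4,6)X 8/8 · (4,7)X 5/5
Row 5: (5,1)X 3/3 · (5,3)X 4/4 · (5,5)X 6/6 · (5,6)X 6/6 · (5,7)X 3/3
Row 6: (6,1)X 3/3 · (6,4)X 5/5 · (6,5)X 6/6
Row 7: (7,1)X 2/2 · (7,2)X 2/2 · (7,4)X 3/3 · (7,5)X 4/4 · (7,6)X 2/2
The smallest same-type fraction is 2/5 at (2,4), which reduces to 2/5. Any threshold above that leaves this resident unsatisfied.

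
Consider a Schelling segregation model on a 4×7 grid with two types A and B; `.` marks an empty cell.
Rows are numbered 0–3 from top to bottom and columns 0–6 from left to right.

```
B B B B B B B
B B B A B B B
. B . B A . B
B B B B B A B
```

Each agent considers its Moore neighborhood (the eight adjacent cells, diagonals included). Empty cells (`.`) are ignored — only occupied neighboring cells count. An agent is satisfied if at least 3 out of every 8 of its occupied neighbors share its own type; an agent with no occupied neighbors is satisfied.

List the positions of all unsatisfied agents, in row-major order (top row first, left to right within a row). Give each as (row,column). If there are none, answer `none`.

(1,3), (2,4), (3,5)

Row 0: (0,0)B 3/3 ok · (0,1)B 5/5 ok · (0,2)B 4/5 ok · (0,3)B 4/5 ok · (0,4)B 4/5 ok · (0,5)B 5/5 ok · (0,6)B 3/3 ok
Row 1: (1,0)B 4/4 ok · (1,1)B 6/6 ok · (1,2)B 6/7 ok · (1,3)A 1/7 unhappy · (1,4)B 5/7 ok · (1,5)B 6/7 ok · (1,6)B 4/4 ok
Row 2: (2,1)B 6/6 ok · (2,3)B 5/7 ok · (2,4)A 2/7 unhappy · (2,6)B 3/4 ok
Row 3: (3,0)B 2/2 ok · (3,1)B 3/3 ok · (3,2)B 4/4 ok · (3,3)B 3/4 ok · (3,4)B 2/4 ok · (3,5)A 1/4 unhappy · (3,6)B 1/2 ok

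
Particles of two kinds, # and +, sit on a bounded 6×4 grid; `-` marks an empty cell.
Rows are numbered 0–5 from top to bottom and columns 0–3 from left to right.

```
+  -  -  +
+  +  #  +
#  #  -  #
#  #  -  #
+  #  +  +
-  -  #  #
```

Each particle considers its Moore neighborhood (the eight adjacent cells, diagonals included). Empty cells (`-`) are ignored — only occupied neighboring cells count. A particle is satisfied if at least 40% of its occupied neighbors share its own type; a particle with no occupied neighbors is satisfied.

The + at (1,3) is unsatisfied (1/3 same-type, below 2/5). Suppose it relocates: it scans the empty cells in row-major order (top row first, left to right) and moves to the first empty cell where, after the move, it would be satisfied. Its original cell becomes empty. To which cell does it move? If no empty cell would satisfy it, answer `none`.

Vacating (1,3). Empty cells in order:
  (0,1): 3/4 same-type → satisfied — stop here.

(0,1)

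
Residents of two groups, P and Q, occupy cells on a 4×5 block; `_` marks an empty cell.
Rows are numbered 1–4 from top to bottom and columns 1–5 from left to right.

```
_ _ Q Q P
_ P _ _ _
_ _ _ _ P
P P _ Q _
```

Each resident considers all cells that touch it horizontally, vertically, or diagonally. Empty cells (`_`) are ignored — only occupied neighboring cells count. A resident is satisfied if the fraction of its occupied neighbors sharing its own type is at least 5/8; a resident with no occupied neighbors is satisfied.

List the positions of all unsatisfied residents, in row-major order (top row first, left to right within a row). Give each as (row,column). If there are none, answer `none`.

(1,3)Q 1/2 ✗
(1,4)Q 1/2 ✗
(1,5)P 0/1 ✗
(2,2)P 0/1 ✗
(3,5)P 0/1 ✗
(4,1)P 1/1 ✓
(4,2)P 1/1 ✓
(4,4)Q 0/1 ✗

(1,3), (1,4), (1,5), (2,2), (3,5), (4,4)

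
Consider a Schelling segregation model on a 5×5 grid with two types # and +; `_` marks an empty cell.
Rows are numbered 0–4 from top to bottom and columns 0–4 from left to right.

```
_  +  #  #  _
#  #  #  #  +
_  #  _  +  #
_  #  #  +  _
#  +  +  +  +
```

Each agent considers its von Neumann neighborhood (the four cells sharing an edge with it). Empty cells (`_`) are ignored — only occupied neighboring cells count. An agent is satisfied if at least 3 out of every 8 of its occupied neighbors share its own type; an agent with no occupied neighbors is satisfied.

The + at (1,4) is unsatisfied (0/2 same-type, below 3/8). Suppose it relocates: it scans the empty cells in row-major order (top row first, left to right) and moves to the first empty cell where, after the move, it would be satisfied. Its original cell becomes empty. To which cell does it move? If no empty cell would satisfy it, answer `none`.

(0,0)

Vacating (1,4). Empty cells in order:
  (0,0): 1/2 same-type → satisfied — stop here.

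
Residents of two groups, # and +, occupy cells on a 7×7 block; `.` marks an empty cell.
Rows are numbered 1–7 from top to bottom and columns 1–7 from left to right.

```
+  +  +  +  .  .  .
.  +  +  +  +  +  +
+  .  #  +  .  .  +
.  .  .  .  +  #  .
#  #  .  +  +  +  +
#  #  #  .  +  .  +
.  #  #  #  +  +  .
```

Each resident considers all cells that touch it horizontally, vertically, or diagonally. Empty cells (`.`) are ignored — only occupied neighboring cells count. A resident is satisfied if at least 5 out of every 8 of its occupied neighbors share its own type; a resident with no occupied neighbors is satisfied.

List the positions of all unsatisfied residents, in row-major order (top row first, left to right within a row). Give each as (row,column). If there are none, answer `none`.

(1,1)+ 2/2 ✓
(1,2)+ 4/4 ✓
(1,3)+ 5/5 ✓
(1,4)+ 4/4 ✓
(2,2)+ 5/6 ✓
(2,3)+ 6/7 ✓
(2,4)+ 5/6 ✓
(2,5)+ 4/4 ✓
(2,6)+ 3/3 ✓
(2,7)+ 2/2 ✓
(3,1)+ 1/1 ✓
(3,3)# 0/4 ✗
(3,4)+ 4/5 ✓
(3,7)+ 2/3 ✓
(4,5)+ 4/5 ✓
(4,6)# 0/5 ✗
(5,1)# 3/3 ✓
(5,2)# 4/4 ✓
(5,4)+ 3/4 ✓
(5,5)+ 4/5 ✓
(5,6)+ 5/6 ✓
(5,7)+ 2/3 ✓
(6,1)# 4/4 ✓
(6,2)# 6/6 ✓
(6,3)# 5/6 ✓
(6,5)+ 5/6 ✓
(6,7)+ 3/3 ✓
(7,2)# 4/4 ✓
(7,3)# 4/4 ✓
(7,4)# 2/4 ✗
(7,5)+ 2/3 ✓
(7,6)+ 3/3 ✓

(3,3), (4,6), (7,4)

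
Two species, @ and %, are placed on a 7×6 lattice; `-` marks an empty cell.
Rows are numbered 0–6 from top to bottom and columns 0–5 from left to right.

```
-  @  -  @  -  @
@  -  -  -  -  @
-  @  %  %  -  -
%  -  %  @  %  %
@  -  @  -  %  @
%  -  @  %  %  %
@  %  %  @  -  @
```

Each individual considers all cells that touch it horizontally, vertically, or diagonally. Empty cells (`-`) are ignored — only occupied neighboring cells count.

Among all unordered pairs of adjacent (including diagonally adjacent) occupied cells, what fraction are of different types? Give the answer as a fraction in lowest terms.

Scan each occupied cell's neighbors to the right and below (and the two forward diagonals) so each pair is counted once.
From row 0: 0 unlike of 2 pairs (running 0/2).
From row 1: 0 unlike of 1 pairs (running 0/3).
From row 2: 5 unlike of 9 pairs (running 5/12).
From row 3: 7 unlike of 11 pairs (running 12/23).
From row 4: 5 unlike of 9 pairs (running 17/32).
From row 5: 8 unlike of 13 pairs (running 25/45).
From row 6: 2 unlike of 3 pairs (running 27/48).
Total adjacent occupied pairs: 48; unlike-type pairs: 27.
27/48 reduces to 9/16.

9/16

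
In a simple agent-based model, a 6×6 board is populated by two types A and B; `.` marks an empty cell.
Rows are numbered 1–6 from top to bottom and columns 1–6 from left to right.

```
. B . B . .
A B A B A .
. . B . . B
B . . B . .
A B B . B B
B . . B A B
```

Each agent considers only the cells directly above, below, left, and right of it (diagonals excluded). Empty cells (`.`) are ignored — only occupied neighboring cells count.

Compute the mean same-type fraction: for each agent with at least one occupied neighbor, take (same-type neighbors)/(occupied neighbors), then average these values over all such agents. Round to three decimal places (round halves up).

0.343

Row 1: (1,2)B 1/1 · (1,4)B 1/1
Row 2: (2,1)A 0/1 · (2,2)B 1/3 · (2,3)A 0/3 · (2,4)B 1/3 · (2,5)A 0/1
Row 3: (3,3)B 0/1 · (3,6)B — no occupied neighbors
Row 4: (4,1)B 0/1 · (4,4)B — no occupied neighbors
Row 5: (5,1)A 0/3 · (5,2)B 1/2 · (5,3)B 1/1 · (5,5)B 1/2 · (5,6)B 2/2
Row 6: (6,1)B 0/1 · (6,4)B 0/1 · (6,5)A 0/3 · (6,6)B 1/2
Sum over 18 agents: 1/1 + 1/1 + 0/1 + 1/3 + 0/3 + 1/3 + 0/1 + 0/1 + 0/1 + 0/3 + 1/2 + 1/1 + 1/2 + 2/2 + 0/1 + 0/1 + 0/3 + 1/2 = 37/6; mean = 37/6 ÷ 18 = 37/108 = 0.342592… → 0.343.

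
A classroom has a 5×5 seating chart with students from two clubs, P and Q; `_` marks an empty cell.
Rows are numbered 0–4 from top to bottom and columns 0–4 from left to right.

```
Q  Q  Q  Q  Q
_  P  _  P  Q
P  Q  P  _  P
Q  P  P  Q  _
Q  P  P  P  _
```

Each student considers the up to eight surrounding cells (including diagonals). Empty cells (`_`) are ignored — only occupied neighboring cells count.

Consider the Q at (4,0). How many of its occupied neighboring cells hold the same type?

1

Occupied neighbors of (4,0): (3,0)=Q, (3,1)=P, (4,1)=P.
Same type (Q): 1 of 3.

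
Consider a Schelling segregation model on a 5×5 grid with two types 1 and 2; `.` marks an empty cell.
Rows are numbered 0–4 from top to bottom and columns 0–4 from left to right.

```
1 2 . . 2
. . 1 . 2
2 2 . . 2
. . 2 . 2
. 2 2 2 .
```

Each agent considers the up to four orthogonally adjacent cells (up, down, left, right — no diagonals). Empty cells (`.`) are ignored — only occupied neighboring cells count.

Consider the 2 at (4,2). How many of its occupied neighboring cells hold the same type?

3

Occupied neighbors of (4,2): (3,2)=2, (4,1)=2, (4,3)=2.
Same type (2): 3 of 3.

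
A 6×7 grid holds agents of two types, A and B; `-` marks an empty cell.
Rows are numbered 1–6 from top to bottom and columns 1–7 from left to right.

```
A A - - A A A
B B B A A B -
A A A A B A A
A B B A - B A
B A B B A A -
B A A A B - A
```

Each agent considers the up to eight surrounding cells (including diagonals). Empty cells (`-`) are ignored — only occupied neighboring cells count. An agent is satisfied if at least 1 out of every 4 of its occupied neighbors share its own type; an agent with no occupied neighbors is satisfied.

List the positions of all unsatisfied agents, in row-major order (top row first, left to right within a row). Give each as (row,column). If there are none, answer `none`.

(2,1), (2,3), (2,6), (4,6)

Row 1: (1,1)A 1/3 ok · (1,2)A 1/4 ok · (1,5)A 3/4 ok · (1,6)A 3/4 ok · (1,7)A 1/2 ok
Row 2: (2,1)B 1/5 unhappy · (2,2)B 2/7 ok · (2,3)B 1/6 unhappy · (2,4)A 4/6 ok · (2,5)A 5/7 ok · (2,6)B 1/7 unhappy
Row 3: (3,1)A 2/5 ok · (3,2)A 3/8 ok · (3,3)A 4/8 ok · (3,4)A 4/7 ok · (3,5)B 2/7 ok · (3,6)A 3/6 ok · (3,7)A 2/4 ok
Row 4: (4,1)A 3/5 ok · (4,2)B 3/8 ok · (4,3)B 3/8 ok · (4,4)A 3/7 ok · (4,6)B 1/6 unhappy · (4,7)A 3/4 ok
Row 5: (5,1)B 2/5 ok · (5,2)A 3/8 ok · (5,3)B 3/8 ok · (5,4)B 3/7 ok · (5,5)A 3/6 ok · (5,6)A 3/5 ok
Row 6: (6,1)B 1/3 ok · (6,2)A 2/5 ok · (6,3)A 3/5 ok · (6,4)A 2/5 ok · (6,5)B 1/4 ok · (6,7)A 1/1 ok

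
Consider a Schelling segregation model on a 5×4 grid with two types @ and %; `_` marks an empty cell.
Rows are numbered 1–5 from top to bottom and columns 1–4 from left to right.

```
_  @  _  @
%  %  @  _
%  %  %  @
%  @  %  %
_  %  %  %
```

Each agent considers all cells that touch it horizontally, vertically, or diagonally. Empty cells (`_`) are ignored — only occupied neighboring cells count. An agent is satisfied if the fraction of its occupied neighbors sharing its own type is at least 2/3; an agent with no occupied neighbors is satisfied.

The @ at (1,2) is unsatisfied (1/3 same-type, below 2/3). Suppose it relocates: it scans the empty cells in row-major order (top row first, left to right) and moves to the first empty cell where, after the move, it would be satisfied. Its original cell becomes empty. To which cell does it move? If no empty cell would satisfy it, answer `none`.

(1,3)

Vacating (1,2). Empty cells in order:
  (1,1): 0/2 same-type → still unsatisfied.
  (1,3): 2/3 same-type → satisfied — stop here.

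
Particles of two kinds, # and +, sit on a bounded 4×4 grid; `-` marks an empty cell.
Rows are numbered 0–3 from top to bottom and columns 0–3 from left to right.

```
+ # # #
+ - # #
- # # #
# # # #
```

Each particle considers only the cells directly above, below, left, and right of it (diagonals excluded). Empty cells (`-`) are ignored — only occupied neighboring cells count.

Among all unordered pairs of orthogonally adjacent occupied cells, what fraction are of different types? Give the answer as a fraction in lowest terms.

Scan each occupied cell's neighbors to the right and below so each pair is counted once.
From row 0: 1 unlike of 6 pairs (running 1/6).
From row 1: 0 unlike of 3 pairs (running 1/9).
From row 2: 0 unlike of 5 pairs (running 1/14).
From row 3: 0 unlike of 3 pairs (running 1/17).
Total adjacent occupied pairs: 17; unlike-type pairs: 1.
1/17 is already in lowest terms.

1/17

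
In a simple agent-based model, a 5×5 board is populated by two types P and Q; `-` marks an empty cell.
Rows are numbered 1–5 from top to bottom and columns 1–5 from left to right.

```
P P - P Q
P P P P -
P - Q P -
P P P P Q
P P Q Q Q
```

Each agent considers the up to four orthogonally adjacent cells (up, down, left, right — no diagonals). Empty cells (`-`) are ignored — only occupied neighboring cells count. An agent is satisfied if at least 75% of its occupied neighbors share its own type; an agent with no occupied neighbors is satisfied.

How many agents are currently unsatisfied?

(1,1)P 2/2 ✓
(1,2)P 2/2 ✓
(1,4)P 1/2 ✗
(1,5)Q 0/1 ✗
(2,1)P 3/3 ✓
(2,2)P 3/3 ✓
(2,3)P 2/3 ✗
(2,4)P 3/3 ✓
(3,1)P 2/2 ✓
(3,3)Q 0/3 ✗
(3,4)P 2/3 ✗
(4,1)P 3/3 ✓
(4,2)P 3/3 ✓
(4,3)P 2/4 ✗
(4,4)P 2/4 ✗
(4,5)Q 1/2 ✗
(5,1)P 2/2 ✓
(5,2)P 2/3 ✗
(5,3)Q 1/3 ✗
(5,4)Q 2/3 ✗
(5,5)Q 2/2 ✓
Unsatisfied: (1,4), (1,5), (2,3), (3,3), (3,4), (4,3), (4,4), (4,5), (5,2), (5,3), (5,4) — 11 in total.

11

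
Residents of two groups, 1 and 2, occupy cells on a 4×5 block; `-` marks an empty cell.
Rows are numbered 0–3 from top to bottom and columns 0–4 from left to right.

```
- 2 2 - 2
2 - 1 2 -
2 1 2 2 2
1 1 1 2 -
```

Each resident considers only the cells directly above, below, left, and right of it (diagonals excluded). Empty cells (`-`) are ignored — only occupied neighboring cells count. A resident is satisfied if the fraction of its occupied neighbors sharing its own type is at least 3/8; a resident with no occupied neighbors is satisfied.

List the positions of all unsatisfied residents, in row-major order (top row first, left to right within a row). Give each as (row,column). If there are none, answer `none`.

(1,2), (2,0), (2,1), (2,2), (3,2)

Row 0: (0,1)2 1/1 ok · (0,2)2 1/2 ok · (0,4)2 0/0 ok
Row 1: (1,0)2 1/1 ok · (1,2)1 0/3 unhappy · (1,3)2 1/2 ok
Row 2: (2,0)2 1/3 unhappy · (2,1)1 1/3 unhappy · (2,2)2 1/4 unhappy · (2,3)2 4/4 ok · (2,4)2 1/1 ok
Row 3: (3,0)1 1/2 ok · (3,1)1 3/3 ok · (3,2)1 1/3 unhappy · (3,3)2 1/2 ok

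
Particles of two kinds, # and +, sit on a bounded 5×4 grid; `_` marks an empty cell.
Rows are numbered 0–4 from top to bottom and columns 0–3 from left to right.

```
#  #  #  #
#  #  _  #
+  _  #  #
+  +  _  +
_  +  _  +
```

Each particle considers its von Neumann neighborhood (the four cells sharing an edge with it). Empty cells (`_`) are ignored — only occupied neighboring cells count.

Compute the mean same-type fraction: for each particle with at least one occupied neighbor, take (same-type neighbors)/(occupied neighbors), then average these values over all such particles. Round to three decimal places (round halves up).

Row 0: (0,0)# 2/2 · (0,1)# 3/3 · (0,2)# 2/2 · (0,3)# 2/2
Row 1: (1,0)# 2/3 · (1,1)# 2/2 · (1,3)# 2/2
Row 2: (2,0)+ 1/2 · (2,2)# 1/1 · (2,3)# 2/3
Row 3: (3,0)+ 2/2 · (3,1)+ 2/2 · (3,3)+ 1/2
Row 4: (4,1)+ 1/1 · (4,3)+ 1/1
Sum over 15 particles: 2/2 + 3/3 + 2/2 + 2/2 + 2/3 + 2/2 + 2/2 + 1/2 + 1/1 + 2/3 + 2/2 + 2/2 + 1/2 + 1/1 + 1/1 = 40/3; mean = 40/3 ÷ 15 = 8/9 = 0.888888… → 0.889.

0.889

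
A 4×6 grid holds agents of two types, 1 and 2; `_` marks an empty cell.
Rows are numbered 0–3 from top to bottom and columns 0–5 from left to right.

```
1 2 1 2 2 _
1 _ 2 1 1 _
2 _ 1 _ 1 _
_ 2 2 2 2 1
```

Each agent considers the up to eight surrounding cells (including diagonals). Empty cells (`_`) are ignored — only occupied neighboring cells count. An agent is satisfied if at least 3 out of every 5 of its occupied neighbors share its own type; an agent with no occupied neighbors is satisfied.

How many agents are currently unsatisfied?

14

(0,0)1 1/2 unhappy
(0,1)2 1/4 unhappy
(0,2)1 1/4 unhappy
(0,3)2 2/5 unhappy
(0,4)2 1/3 unhappy
(1,0)1 1/3 unhappy
(1,2)2 2/5 unhappy
(1,3)1 4/7 unhappy
(1,4)1 2/4 unhappy
(2,0)2 1/2 unhappy
(2,2)1 1/5 unhappy
(2,4)1 3/5 ok
(3,1)2 2/3 ok
(3,2)2 2/3 ok
(3,3)2 2/4 unhappy
(3,4)2 1/3 unhappy
(3,5)1 1/2 unhappy
Unsatisfied: (0,0), (0,1), (0,2), (0,3), (0,4), (1,0), (1,2), (1,3), (1,4), (2,0), (2,2), (3,3), (3,4), (3,5) — 14 in total.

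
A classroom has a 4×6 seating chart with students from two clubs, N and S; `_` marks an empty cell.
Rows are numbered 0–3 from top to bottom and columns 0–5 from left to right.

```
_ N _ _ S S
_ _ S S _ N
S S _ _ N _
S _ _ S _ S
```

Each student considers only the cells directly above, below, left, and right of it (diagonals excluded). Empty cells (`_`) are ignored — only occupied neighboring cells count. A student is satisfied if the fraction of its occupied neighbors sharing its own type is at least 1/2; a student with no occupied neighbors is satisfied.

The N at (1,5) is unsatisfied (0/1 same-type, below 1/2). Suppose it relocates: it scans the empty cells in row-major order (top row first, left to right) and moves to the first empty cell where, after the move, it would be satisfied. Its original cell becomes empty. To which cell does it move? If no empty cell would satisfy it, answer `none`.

(0,0)

Vacating (1,5). Empty cells in order:
  (0,0): 1/1 same-type → satisfied — stop here.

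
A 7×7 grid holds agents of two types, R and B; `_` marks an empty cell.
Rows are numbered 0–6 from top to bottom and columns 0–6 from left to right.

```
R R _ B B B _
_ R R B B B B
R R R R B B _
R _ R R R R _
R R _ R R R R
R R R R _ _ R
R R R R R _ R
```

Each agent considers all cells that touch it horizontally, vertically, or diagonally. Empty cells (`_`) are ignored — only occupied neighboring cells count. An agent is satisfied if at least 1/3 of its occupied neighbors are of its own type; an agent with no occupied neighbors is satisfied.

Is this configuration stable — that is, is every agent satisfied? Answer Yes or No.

(0,0)R 2/2 ✓
(0,1)R 3/3 ✓
(0,3)B 3/4 ✓
(0,4)B 5/5 ✓
(0,5)B 4/4 ✓
(1,1)R 6/6 ✓
(1,2)R 5/7 ✓
(1,3)B 4/7 ✓
(1,4)B 7/8 ✓
(1,5)B 6/6 ✓
(1,6)B 3/3 ✓
(2,0)R 3/3 ✓
(2,1)R 6/6 ✓
(2,2)R 6/7 ✓
(2,3)R 5/8 ✓
(2,4)B 4/8 ✓
(2,5)B 4/6 ✓
(3,0)R 4/4 ✓
(3,2)R 6/6 ✓
(3,3)R 6/7 ✓
(3,4)R 6/8 ✓
(3,5)R 4/6 ✓
(4,0)R 4/4 ✓
(4,1)R 6/6 ✓
(4,3)R 6/6 ✓
(4,4)R 6/6 ✓
(4,5)R 5/5 ✓
(4,6)R 3/3 ✓
(5,0)R 5/5 ✓
(5,1)R 7/7 ✓
(5,2)R 7/7 ✓
(5,3)R 6/6 ✓
(5,6)R 3/3 ✓
(6,0)R 3/3 ✓
(6,1)R 5/5 ✓
(6,2)R 5/5 ✓
(6,3)R 4/4 ✓
(6,4)R 2/2 ✓
(6,6)R 1/1 ✓
All meet the threshold, so the configuration is stable.

Yes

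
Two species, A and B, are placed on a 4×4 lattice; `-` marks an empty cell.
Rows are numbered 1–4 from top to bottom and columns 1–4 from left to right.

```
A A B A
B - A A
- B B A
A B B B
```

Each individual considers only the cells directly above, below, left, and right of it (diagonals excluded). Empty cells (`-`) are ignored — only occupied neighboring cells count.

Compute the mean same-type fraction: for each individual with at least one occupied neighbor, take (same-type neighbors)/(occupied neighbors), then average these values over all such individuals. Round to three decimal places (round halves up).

Row 1: (1,1)A 1/2 · (1,2)A 1/2 · (1,3)B 0/3 · (1,4)A 1/2
Row 2: (2,1)B 0/1 · (2,3)A 1/3 · (2,4)A 3/3
Row 3: (3,2)B 2/2 · (3,3)B 2/4 · (3,4)A 1/3
Row 4: (4,1)A 0/1 · (4,2)B 2/3 · (4,3)B 3/3 · (4,4)B 1/2
Sum over 14 individuals: 1/2 + 1/2 + 0/3 + 1/2 + 0/1 + 1/3 + 3/3 + 2/2 + 2/4 + 1/3 + 0/1 + 2/3 + 3/3 + 1/2 = 41/6; mean = 41/6 ÷ 14 = 41/84 = 0.488095… → 0.488.

0.488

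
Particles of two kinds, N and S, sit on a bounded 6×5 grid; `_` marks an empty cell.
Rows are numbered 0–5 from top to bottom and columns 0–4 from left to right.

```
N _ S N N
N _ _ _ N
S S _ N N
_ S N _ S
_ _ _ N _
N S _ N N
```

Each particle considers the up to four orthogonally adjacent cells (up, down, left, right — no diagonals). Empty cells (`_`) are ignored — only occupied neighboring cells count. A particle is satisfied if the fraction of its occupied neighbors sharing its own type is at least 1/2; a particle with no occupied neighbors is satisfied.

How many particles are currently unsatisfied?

(0,0)N 1/1 ok
(0,2)S 0/1 unhappy
(0,3)N 1/2 ok
(0,4)N 2/2 ok
(1,0)N 1/2 ok
(1,4)N 2/2 ok
(2,0)S 1/2 ok
(2,1)S 2/2 ok
(2,3)N 1/1 ok
(2,4)N 2/3 ok
(3,1)S 1/2 ok
(3,2)N 0/1 unhappy
(3,4)S 0/1 unhappy
(4,3)N 1/1 ok
(5,0)N 0/1 unhappy
(5,1)S 0/1 unhappy
(5,3)N 2/2 ok
(5,4)N 1/1 ok
Unsatisfied: (0,2), (3,2), (3,4), (5,0), (5,1) — 5 in total.

5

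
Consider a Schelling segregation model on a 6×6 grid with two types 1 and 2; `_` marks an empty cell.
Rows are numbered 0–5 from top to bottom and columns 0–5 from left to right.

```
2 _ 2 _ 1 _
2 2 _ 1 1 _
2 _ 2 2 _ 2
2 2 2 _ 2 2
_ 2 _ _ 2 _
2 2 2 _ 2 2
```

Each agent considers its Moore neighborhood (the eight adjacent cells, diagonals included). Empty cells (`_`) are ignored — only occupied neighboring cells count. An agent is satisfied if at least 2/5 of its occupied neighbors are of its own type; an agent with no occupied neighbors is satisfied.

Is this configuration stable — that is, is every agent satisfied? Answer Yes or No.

(0,0)2 2/2 satisfied
(0,2)2 1/2 satisfied
(0,4)1 2/2 satisfied
(1,0)2 3/3 satisfied
(1,1)2 5/5 satisfied
(1,3)1 2/5 satisfied
(1,4)1 2/4 satisfied
(2,0)2 4/4 satisfied
(2,2)2 4/5 satisfied
(2,3)2 3/5 satisfied
(2,5)2 2/3 satisfied
(3,0)2 3/3 satisfied
(3,1)2 5/5 satisfied
(3,2)2 4/4 satisfied
(3,4)2 4/4 satisfied
(3,5)2 3/3 satisfied
(4,1)2 6/6 satisfied
(4,4)2 4/4 satisfied
(5,0)2 2/2 satisfied
(5,1)2 3/3 satisfied
(5,2)2 2/2 satisfied
(5,4)2 2/2 satisfied
(5,5)2 2/2 satisfied
All meet the threshold, so the configuration is stable.

Yes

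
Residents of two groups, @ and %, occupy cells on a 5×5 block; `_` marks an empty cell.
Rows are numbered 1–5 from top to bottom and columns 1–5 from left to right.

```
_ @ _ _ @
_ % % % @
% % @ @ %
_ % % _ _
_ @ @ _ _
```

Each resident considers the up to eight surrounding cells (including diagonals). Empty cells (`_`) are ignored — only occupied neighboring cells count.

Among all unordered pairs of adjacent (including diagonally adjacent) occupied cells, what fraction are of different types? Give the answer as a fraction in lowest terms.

Scan each occupied cell's neighbors to the right and below (and the two forward diagonals) so each pair is counted once.
Row 1: @(1,2)–%(2,2)≠ @(1,2)–%(2,3)≠ @(1,5)–@(2,5)= @(1,5)–%(2,4)≠  → 3/4 unlike.
Row 2: %(2,2)–%(2,3)= %(2,2)–%(3,2)= %(2,2)–@(3,3)≠ %(2,2)–%(3,1)= %(2,3)–%(2,4)= %(2,3)–@(3,3)≠ %(2,3)–@(3,4)≠ %(2,3)–%(3,2)= %(2,4)–@(2,5)≠ %(2,4)–@(3,4)≠ %(2,4)–%(3,5)= %(2,4)–@(3,3)≠ @(2,5)–%(3,5)≠ @(2,5)–@(3,4)=  → 7/14 unlike.
Row 3: %(3,1)–%(3,2)= %(3,1)–%(4,2)= %(3,2)–@(3,3)≠ %(3,2)–%(4,2)= %(3,2)–%(4,3)= @(3,3)–@(3,4)= @(3,3)–%(4,3)≠ @(3,3)–%(4,2)≠ @(3,4)–%(3,5)≠ @(3,4)–%(4,3)≠  → 5/10 unlike.
Row 4: %(4,2)–%(4,3)= %(4,2)–@(5,2)≠ %(4,2)–@(5,3)≠ %(4,3)–@(5,3)≠ %(4,3)–@(5,2)≠  → 4/5 unlike.
Row 5: @(5,2)–@(5,3)=  → 0/1 unlike.
Total adjacent occupied pairs: 34; unlike-type pairs: 19.
19/34 is already in lowest terms.

19/34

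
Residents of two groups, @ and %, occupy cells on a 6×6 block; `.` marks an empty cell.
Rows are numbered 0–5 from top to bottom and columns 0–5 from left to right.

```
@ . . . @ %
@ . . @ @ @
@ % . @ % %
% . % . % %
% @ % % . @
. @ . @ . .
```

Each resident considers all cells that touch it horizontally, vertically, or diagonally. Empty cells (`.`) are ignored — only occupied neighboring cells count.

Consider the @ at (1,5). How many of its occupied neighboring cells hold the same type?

2

Occupied neighbors of (1,5): (0,4)=@, (0,5)=%, (1,4)=@, (2,4)=%, (2,5)=%.
Same type (@): 2 of 5.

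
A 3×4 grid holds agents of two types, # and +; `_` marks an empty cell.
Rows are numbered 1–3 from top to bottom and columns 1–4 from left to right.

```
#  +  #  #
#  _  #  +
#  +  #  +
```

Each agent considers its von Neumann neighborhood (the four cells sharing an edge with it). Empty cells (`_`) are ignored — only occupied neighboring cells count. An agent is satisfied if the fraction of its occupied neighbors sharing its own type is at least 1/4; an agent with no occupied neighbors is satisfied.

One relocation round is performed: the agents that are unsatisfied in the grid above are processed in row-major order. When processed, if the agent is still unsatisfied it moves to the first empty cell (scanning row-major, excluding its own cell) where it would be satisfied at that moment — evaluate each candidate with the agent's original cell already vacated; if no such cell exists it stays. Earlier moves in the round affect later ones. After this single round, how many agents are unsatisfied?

0

Initially unsatisfied (in order): (1,2), (3,2).
  (1,2) → (2,2).
  (3,2): now satisfied by earlier moves; stays.
Resulting grid:
# _ # #
# + # +
# + # +
All satisfied now.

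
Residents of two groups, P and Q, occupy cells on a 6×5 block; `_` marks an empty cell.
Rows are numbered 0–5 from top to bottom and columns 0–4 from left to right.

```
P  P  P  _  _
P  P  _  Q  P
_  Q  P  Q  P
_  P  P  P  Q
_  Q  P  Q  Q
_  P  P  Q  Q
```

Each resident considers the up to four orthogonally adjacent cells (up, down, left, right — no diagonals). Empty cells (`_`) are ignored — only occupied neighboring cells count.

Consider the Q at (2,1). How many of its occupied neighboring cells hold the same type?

Occupied neighbors of (2,1): (1,1)=P, (3,1)=P, (2,2)=P.
Same type (Q): 0 of 3.

0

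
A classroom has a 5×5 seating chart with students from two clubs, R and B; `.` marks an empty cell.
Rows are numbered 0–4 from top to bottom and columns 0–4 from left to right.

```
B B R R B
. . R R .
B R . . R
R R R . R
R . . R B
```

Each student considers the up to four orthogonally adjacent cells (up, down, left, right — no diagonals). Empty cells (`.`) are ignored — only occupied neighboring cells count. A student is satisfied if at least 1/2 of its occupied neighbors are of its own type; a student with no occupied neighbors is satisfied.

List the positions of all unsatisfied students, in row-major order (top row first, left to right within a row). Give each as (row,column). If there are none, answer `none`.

(0,0)B 1/1 satisfied
(0,1)B 1/2 satisfied
(0,2)R 2/3 satisfied
(0,3)R 2/3 satisfied
(0,4)B 0/1 not
(1,2)R 2/2 satisfied
(1,3)R 2/2 satisfied
(2,0)B 0/2 not
(2,1)R 1/2 satisfied
(2,4)R 1/1 satisfied
(3,0)R 2/3 satisfied
(3,1)R 3/3 satisfied
(3,2)R 1/1 satisfied
(3,4)R 1/2 satisfied
(4,0)R 1/1 satisfied
(4,3)R 0/1 not
(4,4)B 0/2 not

(0,4), (2,0), (4,3), (4,4)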